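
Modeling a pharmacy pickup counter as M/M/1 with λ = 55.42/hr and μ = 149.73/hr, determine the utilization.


ρ = λ/μ = 55.42/149.73 = 0.3701

Final: 0.3701


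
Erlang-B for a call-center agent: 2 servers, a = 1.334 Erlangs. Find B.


B(c,a) = (a^c/c!) / Σ_{k=0}^{c} a^k/k!
a^2/2! = 0.889778
Σ terms (k=0..2): 1.00000 + 1.33400 + 0.88978 = 3.223778
B = 0.889778/3.223778 = 0.276005

Final: 0.276005


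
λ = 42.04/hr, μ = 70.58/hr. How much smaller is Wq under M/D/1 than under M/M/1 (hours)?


ρ = 42.04/70.58 = 0.5956
Wq(M/M/1) = ρ/(μ−λ) = 0.5956/28.54 = 0.02087 hr
Wq(M/D/1) = ρ/(2(μ−λ)) = 0.01044 hr
Savings = 0.02087 − 0.01044 = 0.01044 hr

Final: 0.01044 hr


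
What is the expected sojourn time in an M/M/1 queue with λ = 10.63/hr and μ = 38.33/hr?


W = 1/(μ−λ) = 1/(38.33 − 10.63) = 1/27.70 = 0.03610 hr

Final: 0.03610 hr


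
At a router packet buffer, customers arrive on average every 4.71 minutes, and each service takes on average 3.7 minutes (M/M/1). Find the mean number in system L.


λ = 60/4.71 = 12.7389 /hr
μ = 60/3.7 = 16.2162 /hr
ρ = λ/μ = 12.7389/16.2162 = 0.7856
L = ρ/(1−ρ) = 0.7856/0.2144 = 3.6634

Final: 3.6634


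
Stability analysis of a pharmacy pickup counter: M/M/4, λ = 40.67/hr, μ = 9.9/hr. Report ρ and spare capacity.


Total capacity cμ = 4·9.9 = 39.60/hr
ρ = λ/(cμ) = 40.67/39.60 = 1.0270
Stable ⇔ ρ < 1: NO
Spare capacity = cμ − λ = 39.60 − 40.67 = -1.07/hr

Final: ρ = 1.0270; unstable; margin = -1.07/hr


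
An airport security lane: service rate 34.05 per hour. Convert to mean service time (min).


Mean service time = 1/μ = 1/34.05 hour = 0.02937 hour
In minutes: 0.02937 × 60 = 1.7621 min

Final: 1.7621 min


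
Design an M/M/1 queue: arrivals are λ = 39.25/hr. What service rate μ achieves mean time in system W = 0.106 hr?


W = 1/(μ−λ) ⇒ μ − λ = 1/W = 1/0.106 = 9.4340
μ = λ + 1/W = 39.25 + 9.4340 = 48.6840 per hr

Final: 48.6840 /hr


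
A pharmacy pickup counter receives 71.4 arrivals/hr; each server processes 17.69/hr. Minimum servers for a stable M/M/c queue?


Stability requires cμ > λ ⇔ c > λ/μ.
λ/μ = 71.4/17.69 = 4.0362
Minimum integer c = ⌊4.0362⌋ + 1 = 5
Check: 5·17.69 = 88.45 > 71.4, while 4·17.69 = 70.76 ≤ 71.4

Final: 5 servers


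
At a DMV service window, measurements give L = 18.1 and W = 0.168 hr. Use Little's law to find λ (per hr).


λ = L/W = 18.1/0.168 = 107.7381 /hr

Final: 107.7381 /hr


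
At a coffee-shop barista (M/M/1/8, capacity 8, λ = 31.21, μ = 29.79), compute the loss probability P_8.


ρ = λ/μ = 31.21/29.79 = 1.0477
P_K = (1−ρ)ρ^K/(1−ρ^(K+1)) = (-0.04767·1.451397)/(1 − 1.520580)
= -0.069184/-0.520580 = 0.132897

Final: 0.132897


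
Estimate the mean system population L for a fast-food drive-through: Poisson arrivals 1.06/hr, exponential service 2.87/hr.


ρ = λ/μ = 1.06/2.87 = 0.3693
L = ρ/(1−ρ) = 0.3693/(1 − 0.3693) = 0.3693/0.6307 = 0.5856

Final: 0.5856


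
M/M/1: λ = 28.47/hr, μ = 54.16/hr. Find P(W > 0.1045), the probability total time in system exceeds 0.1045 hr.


W ~ Exponential(μ−λ) for M/M/1.
μ − λ = 54.16 − 28.47 = 25.6900
P(W > t) = e^{−(μ−λ)t} = e^{−2.6846} = 0.068248

Final: 0.068248


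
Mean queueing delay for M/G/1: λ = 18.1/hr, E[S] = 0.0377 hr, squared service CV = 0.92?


ρ = λ·E[S] = 18.1·0.0377 = 0.6824
E[S²] = E[S]²(1+C_s²) = 0.0377²·(1+0.92) = 0.002729
Wq = λ·E[S²]/(2(1−ρ)) = 18.1·0.002729/(2·0.3176) = 0.07775 hr

Final: 0.07775 hr


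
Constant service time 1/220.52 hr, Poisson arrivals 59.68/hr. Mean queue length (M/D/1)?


ρ = 59.68/220.52 = 0.2706
M/D/1: Lq = ρ²/(2(1−ρ)) = 0.07324/(2·0.7294) = 0.05021

Final: 0.05021


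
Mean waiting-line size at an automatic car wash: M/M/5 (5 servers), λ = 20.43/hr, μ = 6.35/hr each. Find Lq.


a = λ/μ = 3.2173; ρ = a/5 = 0.6435
P₀ = 0.036410
Lq = P₀·a^c·ρ / (c!·(1−ρ)²) = 0.036410·344.72534·0.6435/(120·0.12712)
= 0.52946

Final: 0.52946


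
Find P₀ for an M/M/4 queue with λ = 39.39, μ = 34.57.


a = λ/μ = 39.39/34.57 = 1.1394; ρ = a/c = 0.2849
Σ_{k=0}^{3} a^k/k! (terms k=0..3) = 1.00000 + 1.13943 + 0.64915 + 0.24655 = 3.03513
Tail: a^4/(4!(1−ρ)) = 1.68557/(24·0.7151) = 0.09821
P₀ = 1/(3.03513 + 0.09821) = 1/3.13333 = 0.319149

Final: 0.319149


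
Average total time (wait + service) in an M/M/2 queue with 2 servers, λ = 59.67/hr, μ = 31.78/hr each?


a = 1.8776; ρ = 0.9388; P₀ = 0.031567
Lq = P₀·a^c·ρ/(c!(1−ρ)²) = 13.94595
Wq = Lq/λ = 13.94595/59.67 = 0.23372 hr
W = Wq + 1/μ = 0.23372 + 0.03147 = 0.26518 hr

Final: 0.26518 hr


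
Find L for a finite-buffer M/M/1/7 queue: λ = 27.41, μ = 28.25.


ρ = 27.41/28.25 = 0.9703
L = ρ[1 − (K+1)ρ^K + Kρ^(K+1)] / [(1−ρ)(1−ρ^(K+1))]
Numerator: 0.9703·(1 − 8·0.809532 + 7·0.785461) = 0.021317
Denominator: (0.02973)·(0.214539) = 0.006379
L = 0.021317/0.006379 = 3.3417

Final: 3.3417


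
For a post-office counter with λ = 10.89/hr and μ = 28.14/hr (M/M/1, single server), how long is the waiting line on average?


ρ = 10.89/28.14 = 0.3870
Lq = ρ²/(1−ρ) = 0.1498/0.6130 = 0.2443

Final: 0.2443


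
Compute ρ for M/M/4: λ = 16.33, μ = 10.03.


ρ = λ/(cμ) = 16.33/(4·10.03) = 16.33/40.12 = 0.4070

Final: 0.4070


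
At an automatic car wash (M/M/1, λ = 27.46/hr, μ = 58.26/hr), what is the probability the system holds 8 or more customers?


ρ = 27.46/58.26 = 0.4713
P(N ≥ n) = ρ^n = 0.4713^8 = 0.002436

Final: 0.002436


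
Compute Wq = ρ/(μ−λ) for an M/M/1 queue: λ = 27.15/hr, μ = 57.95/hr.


ρ = 27.15/57.95 = 0.4685
Wq = ρ/(μ−λ) = 0.4685/(57.95 − 27.15) = 0.4685/30.80 = 0.01521 hr

Final: 0.01521 hr


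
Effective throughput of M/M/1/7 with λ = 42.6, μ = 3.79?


ρ = 11.2401; P_K = (1−ρ)ρ^7/(1−ρ^8) = 0.911033
λ_eff = λ(1 − P_K) = 42.6·(1 − 0.911033) = 42.6·0.088967 = 3.7900 /hr

Final: 3.7900 /hr


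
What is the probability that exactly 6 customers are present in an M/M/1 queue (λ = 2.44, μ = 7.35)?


ρ = 2.44/7.35 = 0.3320
P_n = (1−ρ)·ρ^n = (1 − 0.3320)·0.3320^6 = 0.6680·0.001338 = 0.0008941

Final: 0.0008941


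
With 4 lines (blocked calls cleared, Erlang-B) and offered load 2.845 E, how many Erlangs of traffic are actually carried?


B(4,2.845) = 0.188782 (Erlang-B)
Carried load = a(1 − B) = 2.845·(1 − 0.188782) = 2.845·0.811218 = 2.3079 E

Final: 2.3079 Erlangs


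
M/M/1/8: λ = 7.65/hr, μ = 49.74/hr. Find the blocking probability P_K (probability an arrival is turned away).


ρ = λ/μ = 7.65/49.74 = 0.1538
P_K = (1−ρ)ρ^K/(1−ρ^(K+1)) = (0.8462·0.0000003131)/(1 − 0.00000004815)
= 0.0000002649/1.000000 = 0.0000002649

Final: 0.0000002649


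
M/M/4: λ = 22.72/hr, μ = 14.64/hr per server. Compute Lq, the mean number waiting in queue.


a = λ/μ = 1.5519; ρ = a/4 = 0.3880
P₀ = 0.209469
Lq = P₀·a^c·ρ / (c!·(1−ρ)²) = 0.209469·5.80055·0.3880/(24·0.37457)
= 0.05244

Final: 0.05244


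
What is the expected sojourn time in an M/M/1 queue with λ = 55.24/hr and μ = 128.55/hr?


W = 1/(μ−λ) = 1/(128.55 − 55.24) = 1/73.31 = 0.01364 hr

Final: 0.01364 hr


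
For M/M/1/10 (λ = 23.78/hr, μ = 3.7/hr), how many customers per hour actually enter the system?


ρ = 6.4270; P_K = (1−ρ)ρ^10/(1−ρ^11) = 0.844407
λ_eff = λ(1 − P_K) = 23.78·(1 − 0.844407) = 23.78·0.155593 = 3.7000 /hr

Final: 3.7000 /hr


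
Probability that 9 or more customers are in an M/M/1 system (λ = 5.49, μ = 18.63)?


ρ = 5.49/18.63 = 0.2947
P(N ≥ n) = ρ^n = 0.2947^9 = 0.00001676

Final: 0.00001676


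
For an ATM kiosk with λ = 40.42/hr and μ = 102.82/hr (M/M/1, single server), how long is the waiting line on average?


ρ = 40.42/102.82 = 0.3931
Lq = ρ²/(1−ρ) = 0.1545/0.6069 = 0.2546

Final: 0.2546


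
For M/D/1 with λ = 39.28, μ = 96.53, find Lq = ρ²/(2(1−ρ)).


ρ = 39.28/96.53 = 0.4069
M/D/1: Lq = ρ²/(2(1−ρ)) = 0.1656/(2·0.5931) = 0.13960

Final: 0.13960


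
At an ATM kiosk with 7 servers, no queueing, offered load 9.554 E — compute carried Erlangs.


B(7,9.554) = 0.388590 (Erlang-B)
Carried load = a(1 − B) = 9.554·(1 − 0.388590) = 9.554·0.611410 = 5.8414 E

Final: 5.8414 Erlangs


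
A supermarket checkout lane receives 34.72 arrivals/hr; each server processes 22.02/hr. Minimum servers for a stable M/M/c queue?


Stability requires cμ > λ ⇔ c > λ/μ.
λ/μ = 34.72/22.02 = 1.5767
Minimum integer c = ⌊1.5767⌋ + 1 = 2
Check: 2·22.02 = 44.04 > 34.72, while 1·22.02 = 22.02 ≤ 34.72

Final: 2 servers


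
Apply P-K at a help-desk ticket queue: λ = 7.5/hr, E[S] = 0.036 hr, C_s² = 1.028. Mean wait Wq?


ρ = λ·E[S] = 7.5·0.036 = 0.2700
E[S²] = E[S]²(1+C_s²) = 0.036²·(1+1.028) = 0.002628
Wq = λ·E[S²]/(2(1−ρ)) = 7.5·0.002628/(2·0.7300) = 0.01350 hr

Final: 0.01350 hr


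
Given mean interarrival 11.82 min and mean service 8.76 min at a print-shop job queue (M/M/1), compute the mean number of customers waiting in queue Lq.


λ = 60/11.82 = 5.0761 /hr
μ = 60/8.76 = 6.8493 /hr
ρ = λ/μ = 5.0761/6.8493 = 0.7411
Lq = ρ²/(1−ρ) = 0.5493/0.2589 = 2.1216

Final: 2.1216


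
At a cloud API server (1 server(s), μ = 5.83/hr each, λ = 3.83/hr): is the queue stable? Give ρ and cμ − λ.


Total capacity cμ = 1·5.83 = 5.83/hr
ρ = λ/(cμ) = 3.83/5.83 = 0.6569
Stable ⇔ ρ < 1: YES
Spare capacity = cμ − λ = 5.83 − 3.83 = 2.00/hr

Final: ρ = 0.6569; stable; margin = 2.00/hr


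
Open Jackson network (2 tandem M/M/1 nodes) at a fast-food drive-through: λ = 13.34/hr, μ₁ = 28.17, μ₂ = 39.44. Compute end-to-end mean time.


Each node sees arrival rate λ = 13.34/hr (tandem ⇒ throughput preserved).
W₁ = 1/(μ₁−λ) = 1/(28.17−13.34) = 0.06743 hr
W₂ = 1/(μ₂−λ) = 1/(39.44−13.34) = 0.03831 hr
W_total = W₁ + W₂ = 0.06743 + 0.03831 = 0.10575 hr

Final: 0.10575 hr


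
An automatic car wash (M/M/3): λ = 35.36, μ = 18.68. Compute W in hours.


a = 1.8929; ρ = 0.6310; P₀ = 0.129067
Lq = P₀·a^c·ρ/(c!(1−ρ)²) = 0.67605
Wq = Lq/λ = 0.67605/35.36 = 0.01912 hr
W = Wq + 1/μ = 0.01912 + 0.05353 = 0.07265 hr

Final: 0.07265 hr


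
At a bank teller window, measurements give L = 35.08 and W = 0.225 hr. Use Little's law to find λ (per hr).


λ = L/W = 35.08/0.225 = 155.9111 /hr

Final: 155.9111 /hr


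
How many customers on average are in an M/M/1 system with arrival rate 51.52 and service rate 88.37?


ρ = λ/μ = 51.52/88.37 = 0.5830
L = ρ/(1−ρ) = 0.5830/(1 − 0.5830) = 0.5830/0.4170 = 1.3981

Final: 1.3981


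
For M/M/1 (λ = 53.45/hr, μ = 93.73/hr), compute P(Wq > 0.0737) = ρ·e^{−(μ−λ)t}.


ρ = 53.45/93.73 = 0.5703
P(Wq > t) = ρ·e^{−(μ−λ)t} = 0.5703·e^{−2.9686}
= 0.5703·0.051373 = 0.029296

Final: 0.029296


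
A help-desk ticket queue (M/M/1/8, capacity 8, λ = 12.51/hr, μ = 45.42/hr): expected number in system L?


ρ = 12.51/45.42 = 0.2754
L = ρ[1 − (K+1)ρ^K + Kρ^(K+1)] / [(1−ρ)(1−ρ^(K+1))]
Numerator: 0.2754·(1 − 9·0.00003312 + 8·0.000009122) = 0.275367
Denominator: (0.7246)·(0.999991) = 0.724564
L = 0.275367/0.724564 = 0.3800

Final: 0.3800


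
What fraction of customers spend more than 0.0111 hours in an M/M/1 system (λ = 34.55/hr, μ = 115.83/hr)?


W ~ Exponential(μ−λ) for M/M/1.
μ − λ = 115.83 − 34.55 = 81.2800
P(W > t) = e^{−(μ−λ)t} = e^{−0.9022} = 0.405673

Final: 0.405673


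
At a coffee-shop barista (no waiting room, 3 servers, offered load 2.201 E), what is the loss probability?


B(c,a) = (a^c/c!) / Σ_{k=0}^{c} a^k/k!
a^3/3! = 1.777088
Σ terms (k=0..3): 1.00000 + 2.20100 + 2.42220 + 1.77709 = 7.400288
B = 1.777088/7.400288 = 0.240138

Final: 0.240138


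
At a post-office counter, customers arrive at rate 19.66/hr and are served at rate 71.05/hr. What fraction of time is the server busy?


ρ = λ/μ = 19.66/71.05 = 0.2767

Final: 0.2767


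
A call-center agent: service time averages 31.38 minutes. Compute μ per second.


μ = 1/(service time) in consistent units.
1 second = 0.0166667 min, so μ = 0.0166667/31.38 = 0.0005311 per second

Final: 0.0005311 /sec


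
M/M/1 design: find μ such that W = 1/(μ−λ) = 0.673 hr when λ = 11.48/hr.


W = 1/(μ−λ) ⇒ μ − λ = 1/W = 1/0.673 = 1.4859
μ = λ + 1/W = 11.48 + 1.4859 = 12.9659 per hr

Final: 12.9659 /hr


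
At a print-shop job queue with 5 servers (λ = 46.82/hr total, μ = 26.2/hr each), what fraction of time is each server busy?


ρ = λ/(cμ) = 46.82/(5·26.2) = 46.82/131.00 = 0.3574

Final: 0.3574


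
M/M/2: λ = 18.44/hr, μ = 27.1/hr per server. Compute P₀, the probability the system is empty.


a = λ/μ = 18.44/27.1 = 0.6804; ρ = a/c = 0.3402
Σ_{k=0}^{1} a^k/k! (terms k=0..1) = 1.00000 + 0.68044 = 1.68044
Tail: a^2/(2!(1−ρ)) = 0.46300/(2·0.6598) = 0.35088
P₀ = 1/(1.68044 + 0.35088) = 1/2.03132 = 0.492291

Final: 0.492291


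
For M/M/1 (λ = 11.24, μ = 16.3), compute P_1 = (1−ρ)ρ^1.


ρ = 11.24/16.3 = 0.6896
P_n = (1−ρ)·ρ^n = (1 − 0.6896)·0.6896^1 = 0.3104·0.689571 = 0.214063

Final: 0.214063


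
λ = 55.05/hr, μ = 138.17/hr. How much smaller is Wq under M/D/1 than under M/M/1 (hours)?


ρ = 55.05/138.17 = 0.3984
Wq(M/M/1) = ρ/(μ−λ) = 0.3984/83.12 = 0.004793 hr
Wq(M/D/1) = ρ/(2(μ−λ)) = 0.002397 hr
Savings = 0.004793 − 0.002397 = 0.002397 hr

Final: 0.002397 hr


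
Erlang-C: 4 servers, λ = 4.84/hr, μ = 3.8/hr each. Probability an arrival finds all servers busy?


a = λ/μ = 1.2737; ρ = a/4 = 0.3184
P₀ = 0.278545 (from M/M/c formula)
C(c,a) = [a^c/(c!(1−ρ))]·P₀ = [2.63176/(24·0.6816)]·0.278545
= 0.16089·0.278545 = 0.044814

Final: 0.044814


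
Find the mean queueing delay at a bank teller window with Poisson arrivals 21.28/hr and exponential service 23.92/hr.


ρ = 21.28/23.92 = 0.8896
Wq = ρ/(μ−λ) = 0.8896/(23.92 − 21.28) = 0.8896/2.64 = 0.3370 hr

Final: 0.3370 hr


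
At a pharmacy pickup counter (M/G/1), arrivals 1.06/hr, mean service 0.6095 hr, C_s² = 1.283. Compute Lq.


ρ = λ·E[S] = 1.06·0.6095 = 0.6461
Lq = ρ²(1+C_s²)/(2(1−ρ)) = 0.4174·(1+1.283)/(2·0.3539)
= 0.4174·2.2830/0.7079 = 1.34623

Final: 1.34623


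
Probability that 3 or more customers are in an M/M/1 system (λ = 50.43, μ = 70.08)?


ρ = 50.43/70.08 = 0.7196
P(N ≥ n) = ρ^n = 0.7196^3 = 0.372636

Final: 0.372636


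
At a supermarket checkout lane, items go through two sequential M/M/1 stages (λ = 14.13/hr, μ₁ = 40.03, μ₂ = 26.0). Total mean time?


Each node sees arrival rate λ = 14.13/hr (tandem ⇒ throughput preserved).
W₁ = 1/(μ₁−λ) = 1/(40.03−14.13) = 0.03861 hr
W₂ = 1/(μ₂−λ) = 1/(26.0−14.13) = 0.08425 hr
W_total = W₁ + W₂ = 0.03861 + 0.08425 = 0.12286 hr

Final: 0.12286 hr


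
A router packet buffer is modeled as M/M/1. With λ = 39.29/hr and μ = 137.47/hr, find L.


ρ = λ/μ = 39.29/137.47 = 0.2858
L = ρ/(1−ρ) = 0.2858/(1 − 0.2858) = 0.2858/0.7142 = 0.4002

Final: 0.4002


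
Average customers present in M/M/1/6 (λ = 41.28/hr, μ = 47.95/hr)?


ρ = 41.28/47.95 = 0.8609
L = ρ[1 − (K+1)ρ^K + Kρ^(K+1)] / [(1−ρ)(1−ρ^(K+1))]
Numerator: 0.8609·(1 − 7·0.407105 + 6·0.350475) = 0.217908
Denominator: (0.1391)·(0.649525) = 0.090351
L = 0.217908/0.090351 = 2.4118

Final: 2.4118


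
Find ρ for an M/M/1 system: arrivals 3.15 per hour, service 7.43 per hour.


ρ = λ/μ = 3.15/7.43 = 0.4240

Final: 0.4240


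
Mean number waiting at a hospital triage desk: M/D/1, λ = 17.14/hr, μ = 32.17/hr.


ρ = 17.14/32.17 = 0.5328
M/D/1: Lq = ρ²/(2(1−ρ)) = 0.2839/(2·0.4672) = 0.30380

Final: 0.30380


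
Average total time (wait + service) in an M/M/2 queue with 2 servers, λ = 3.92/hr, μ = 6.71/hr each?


a = 0.5842; ρ = 0.2921; P₀ = 0.547866
Lq = P₀·a^c·ρ/(c!(1−ρ)²) = 0.05450
Wq = Lq/λ = 0.05450/3.92 = 0.01390 hr
W = Wq + 1/μ = 0.01390 + 0.14903 = 0.16293 hr

Final: 0.16293 hr


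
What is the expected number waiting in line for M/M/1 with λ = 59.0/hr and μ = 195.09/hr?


ρ = 59.0/195.09 = 0.3024
Lq = ρ²/(1−ρ) = 0.09146/0.6976 = 0.1311

Final: 0.1311


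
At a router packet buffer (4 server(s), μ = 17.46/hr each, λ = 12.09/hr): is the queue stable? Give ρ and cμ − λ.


Total capacity cμ = 4·17.46 = 69.84/hr
ρ = λ/(cμ) = 12.09/69.84 = 0.1731
Stable ⇔ ρ < 1: YES
Spare capacity = cμ − λ = 69.84 − 12.09 = 57.75/hr

Final: ρ = 0.1731; stable; margin = 57.75/hr


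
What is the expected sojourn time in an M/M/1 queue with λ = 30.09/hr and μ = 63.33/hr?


W = 1/(μ−λ) = 1/(63.33 − 30.09) = 1/33.24 = 0.03008 hr

Final: 0.03008 hr


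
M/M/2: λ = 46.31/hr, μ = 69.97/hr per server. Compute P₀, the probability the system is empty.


a = λ/μ = 46.31/69.97 = 0.6619; ρ = a/c = 0.3309
Σ_{k=0}^{1} a^k/k! (terms k=0..1) = 1.00000 + 0.66186 = 1.66186
Tail: a^2/(2!(1−ρ)) = 0.43805/(2·0.6691) = 0.32736
P₀ = 1/(1.66186 + 0.32736) = 1/1.98921 = 0.502711

Final: 0.502711


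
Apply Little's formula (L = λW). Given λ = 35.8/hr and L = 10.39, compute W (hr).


W = L/λ = 10.39/35.8 = 0.2902 hr

Final: 0.2902 hr


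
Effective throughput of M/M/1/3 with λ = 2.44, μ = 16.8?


ρ = 0.1452; P_K = (1−ρ)ρ^3/(1−ρ^4) = 0.002620
λ_eff = λ(1 − P_K) = 2.44·(1 − 0.002620) = 2.44·0.997380 = 2.4336 /hr

Final: 2.4336 /hr


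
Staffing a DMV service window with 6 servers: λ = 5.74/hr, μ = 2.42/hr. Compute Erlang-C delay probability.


a = λ/μ = 2.3719; ρ = a/6 = 0.3953
P₀ = 0.092917 (from M/M/c formula)
C(c,a) = [a^c/(c!(1−ρ))]·P₀ = [178.06524/(720·0.6047)]·0.092917
= 0.40900·0.092917 = 0.038003

Final: 0.038003


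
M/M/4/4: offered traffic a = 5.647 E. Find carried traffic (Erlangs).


B(4,5.647) = 0.446124 (Erlang-B)
Carried load = a(1 − B) = 5.647·(1 − 0.446124) = 5.647·0.553876 = 3.1277 E

Final: 3.1277 Erlangs


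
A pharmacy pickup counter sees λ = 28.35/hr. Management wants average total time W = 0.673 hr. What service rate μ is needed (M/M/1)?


W = 1/(μ−λ) ⇒ μ − λ = 1/W = 1/0.673 = 1.4859
μ = λ + 1/W = 28.35 + 1.4859 = 29.8359 per hr

Final: 29.8359 /hr


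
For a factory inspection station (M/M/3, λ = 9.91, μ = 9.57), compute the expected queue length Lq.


a = λ/μ = 1.0355; ρ = a/3 = 0.3452
P₀ = 0.350347
Lq = P₀·a^c·ρ / (c!·(1−ρ)²) = 0.350347·1.11041·0.3452/(6·0.42879)
= 0.05219

Final: 0.05219


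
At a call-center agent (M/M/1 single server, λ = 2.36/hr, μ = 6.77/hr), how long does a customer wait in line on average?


ρ = 2.36/6.77 = 0.3486
Wq = ρ/(μ−λ) = 0.3486/(6.77 − 2.36) = 0.3486/4.41 = 0.07905 hr

Final: 0.07905 hr


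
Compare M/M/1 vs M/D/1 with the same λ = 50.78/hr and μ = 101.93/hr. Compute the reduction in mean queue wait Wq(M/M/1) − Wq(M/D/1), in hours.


ρ = 50.78/101.93 = 0.4982
Wq(M/M/1) = ρ/(μ−λ) = 0.4982/51.15 = 0.009740 hr
Wq(M/D/1) = ρ/(2(μ−λ)) = 0.004870 hr
Savings = 0.009740 − 0.004870 = 0.004870 hr

Final: 0.004870 hr


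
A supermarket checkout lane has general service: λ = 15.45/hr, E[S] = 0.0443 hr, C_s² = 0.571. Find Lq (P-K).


ρ = λ·E[S] = 15.45·0.0443 = 0.6844
Lq = ρ²(1+C_s²)/(2(1−ρ)) = 0.4685·(1+0.571)/(2·0.3156)
= 0.4685·1.5710/0.6311 = 1.16606

Final: 1.16606


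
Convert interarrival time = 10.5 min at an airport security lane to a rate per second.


λ = 1/(interarrival time) in consistent units.
1 second = 0.0166667 min, so λ = 0.0166667/10.5 = 0.001587 per second

Final: 0.001587 /sec


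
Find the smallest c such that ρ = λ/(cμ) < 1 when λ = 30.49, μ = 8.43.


Stability requires cμ > λ ⇔ c > λ/μ.
λ/μ = 30.49/8.43 = 3.6168
Minimum integer c = ⌊3.6168⌋ + 1 = 4
Check: 4·8.43 = 33.72 > 30.49, while 3·8.43 = 25.29 ≤ 30.49

Final: 4 servers


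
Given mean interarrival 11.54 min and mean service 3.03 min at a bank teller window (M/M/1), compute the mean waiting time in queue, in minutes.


λ = 60/11.54 = 5.1993 /hr
μ = 60/3.03 = 19.8020 /hr
ρ = λ/μ = 5.1993/19.8020 = 0.2626
Wq = ρ/(μ−λ) = 0.2626/(19.8020−5.1993) = 0.01798 hr
In minutes: 0.01798·60 = 1.079 min

Final: 1.079 min


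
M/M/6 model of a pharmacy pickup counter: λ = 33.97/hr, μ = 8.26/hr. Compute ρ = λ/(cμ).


ρ = λ/(cμ) = 33.97/(6·8.26) = 33.97/49.56 = 0.6854

Final: 0.6854


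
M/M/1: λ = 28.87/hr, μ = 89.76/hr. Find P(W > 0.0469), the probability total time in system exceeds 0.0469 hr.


W ~ Exponential(μ−λ) for M/M/1.
μ − λ = 89.76 − 28.87 = 60.8900
P(W > t) = e^{−(μ−λ)t} = e^{−2.8557} = 0.057513

Final: 0.057513


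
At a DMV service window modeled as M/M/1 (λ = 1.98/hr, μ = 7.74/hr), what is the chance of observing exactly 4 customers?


ρ = 1.98/7.74 = 0.2558
P_n = (1−ρ)·ρ^n = (1 − 0.2558)·0.2558^4 = 0.7442·0.004282 = 0.003187

Final: 0.003187


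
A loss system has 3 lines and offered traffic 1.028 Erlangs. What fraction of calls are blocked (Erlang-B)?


B(c,a) = (a^c/c!) / Σ_{k=0}^{c} a^k/k!
a^3/3! = 0.181062
Σ terms (k=0..3): 1.00000 + 1.02800 + 0.52839 + 0.18106 = 2.737454
B = 0.181062/2.737454 = 0.066143

Final: 0.066143


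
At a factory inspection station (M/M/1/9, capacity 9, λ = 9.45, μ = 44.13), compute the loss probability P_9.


ρ = λ/μ = 9.45/44.13 = 0.2141
P_K = (1−ρ)ρ^K/(1−ρ^(K+1)) = (0.7859·0.0000009468)/(1 − 0.0000002028)
= 0.0000007441/1.000000 = 0.0000007441

Final: 0.0000007441


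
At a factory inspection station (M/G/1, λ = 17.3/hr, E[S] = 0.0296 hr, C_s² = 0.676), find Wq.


ρ = λ·E[S] = 17.3·0.0296 = 0.5121
E[S²] = E[S]²(1+C_s²) = 0.0296²·(1+0.676) = 0.001468
Wq = λ·E[S²]/(2(1−ρ)) = 17.3·0.001468/(2·0.4879) = 0.02603 hr

Final: 0.02603 hr


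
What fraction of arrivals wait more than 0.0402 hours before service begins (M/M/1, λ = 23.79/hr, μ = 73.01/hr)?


ρ = 23.79/73.01 = 0.3258
P(Wq > t) = ρ·e^{−(μ−λ)t} = 0.3258·e^{−1.9786}
= 0.3258·0.138257 = 0.045050

Final: 0.045050


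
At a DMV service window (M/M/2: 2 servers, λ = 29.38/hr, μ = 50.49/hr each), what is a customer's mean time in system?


a = 0.5819; ρ = 0.2909; P₀ = 0.549248
Lq = P₀·a^c·ρ/(c!(1−ρ)²) = 0.05381
Wq = Lq/λ = 0.05381/29.38 = 0.001832 hr
W = Wq + 1/μ = 0.001832 + 0.01981 = 0.02164 hr

Final: 0.02164 hr


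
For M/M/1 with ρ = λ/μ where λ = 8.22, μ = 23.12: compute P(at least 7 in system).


ρ = 8.22/23.12 = 0.3555
P(N ≥ n) = ρ^n = 0.3555^7 = 0.0007181

Final: 0.0007181


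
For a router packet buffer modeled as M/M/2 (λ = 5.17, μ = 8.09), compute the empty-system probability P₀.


a = λ/μ = 5.17/8.09 = 0.6391; ρ = a/c = 0.3195
Σ_{k=0}^{1} a^k/k! (terms k=0..1) = 1.00000 + 0.63906 = 1.63906
Tail: a^2/(2!(1−ρ)) = 0.40840/(2·0.6805) = 0.30009
P₀ = 1/(1.63906 + 0.30009) = 1/1.93915 = 0.515691

Final: 0.515691


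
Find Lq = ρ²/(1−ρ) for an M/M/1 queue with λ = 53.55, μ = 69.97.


ρ = 53.55/69.97 = 0.7653
Lq = ρ²/(1−ρ) = 0.5857/0.2347 = 2.4959

Final: 2.4959


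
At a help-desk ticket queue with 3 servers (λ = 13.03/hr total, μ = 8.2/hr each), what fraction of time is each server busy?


ρ = λ/(cμ) = 13.03/(3·8.2) = 13.03/24.60 = 0.5297

Final: 0.5297


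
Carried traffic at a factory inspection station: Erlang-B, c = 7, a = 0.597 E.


B(7,0.597) = 0.000002952 (Erlang-B)
Carried load = a(1 − B) = 0.597·(1 − 0.000002952) = 0.597·0.999997 = 0.5970 E

Final: 0.5970 Erlangs


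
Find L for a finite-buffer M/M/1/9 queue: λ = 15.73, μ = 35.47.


ρ = 15.73/35.47 = 0.4435
L = ρ[1 − (K+1)ρ^K + Kρ^(K+1)] / [(1−ρ)(1−ρ^(K+1))]
Numerator: 0.4435·(1 − 10·0.0006634 + 9·0.0002942) = 0.441705
Denominator: (0.5565)·(0.999706) = 0.556363
L = 0.441705/0.556363 = 0.7939

Final: 0.7939


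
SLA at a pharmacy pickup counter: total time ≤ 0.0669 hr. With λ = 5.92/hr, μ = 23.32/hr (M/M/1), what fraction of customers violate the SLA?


W ~ Exponential(μ−λ) for M/M/1.
μ − λ = 23.32 − 5.92 = 17.4000
P(W > t) = e^{−(μ−λ)t} = e^{−1.1641} = 0.312216

Final: 0.312216


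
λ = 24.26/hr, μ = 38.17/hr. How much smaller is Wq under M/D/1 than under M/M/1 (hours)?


ρ = 24.26/38.17 = 0.6356
Wq(M/M/1) = ρ/(μ−λ) = 0.6356/13.91 = 0.04569 hr
Wq(M/D/1) = ρ/(2(μ−λ)) = 0.02285 hr
Savings = 0.04569 − 0.02285 = 0.02285 hr

Final: 0.02285 hr


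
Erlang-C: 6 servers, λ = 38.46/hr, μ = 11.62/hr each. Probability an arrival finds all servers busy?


a = λ/μ = 3.3098; ρ = a/6 = 0.5516
P₀ = 0.035444 (from M/M/c formula)
C(c,a) = [a^c/(c!(1−ρ))]·P₀ = [1314.67653/(720·0.4484)]·0.035444
= 4.07244·0.035444 = 0.144345

Final: 0.144345


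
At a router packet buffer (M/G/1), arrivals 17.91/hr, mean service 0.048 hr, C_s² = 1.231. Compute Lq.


ρ = λ·E[S] = 17.91·0.048 = 0.8597
Lq = ρ²(1+C_s²)/(2(1−ρ)) = 0.7390·(1+1.231)/(2·0.1403)
= 0.7390·2.2310/0.2806 = 5.87521

Final: 5.87521


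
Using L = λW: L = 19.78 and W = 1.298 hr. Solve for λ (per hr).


λ = L/W = 19.78/1.298 = 15.2388 /hr

Final: 15.2388 /hr


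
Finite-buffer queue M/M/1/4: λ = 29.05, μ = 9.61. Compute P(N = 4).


ρ = λ/μ = 29.05/9.61 = 3.0229
P_K = (1−ρ)ρ^K/(1−ρ^(K+1)) = (-2.0229·83.500869)/(1 − 252.414178)
= -168.913309/-251.414178 = 0.671853

Final: 0.671853


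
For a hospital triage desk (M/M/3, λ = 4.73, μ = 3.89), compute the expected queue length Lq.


a = λ/μ = 1.2159; ρ = a/3 = 0.4053
P₀ = 0.289098
Lq = P₀·a^c·ρ / (c!·(1−ρ)²) = 0.289098·1.79777·0.4053/(6·0.35365)
= 0.09928

Final: 0.09928


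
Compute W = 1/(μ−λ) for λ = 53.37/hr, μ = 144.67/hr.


W = 1/(μ−λ) = 1/(144.67 − 53.37) = 1/91.30 = 0.01095 hr

Final: 0.01095 hr


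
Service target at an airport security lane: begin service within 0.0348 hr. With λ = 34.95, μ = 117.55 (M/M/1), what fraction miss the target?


ρ = 34.95/117.55 = 0.2973
P(Wq > t) = ρ·e^{−(μ−λ)t} = 0.2973·e^{−2.8745}
= 0.2973·0.056445 = 0.016782

Final: 0.016782


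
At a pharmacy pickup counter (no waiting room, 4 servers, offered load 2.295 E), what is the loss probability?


B(c,a) = (a^c/c!) / Σ_{k=0}^{c} a^k/k!
a^4/4! = 1.155898
Σ terms (k=0..4): 1.00000 + 2.29500 + 2.63351 + 2.01464 + 1.15590 = 9.099048
B = 1.155898/9.099048 = 0.127035

Final: 0.127035


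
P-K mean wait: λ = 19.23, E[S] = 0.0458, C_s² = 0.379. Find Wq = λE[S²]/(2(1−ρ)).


ρ = λ·E[S] = 19.23·0.0458 = 0.8807
E[S²] = E[S]²(1+C_s²) = 0.0458²·(1+0.379) = 0.002893
Wq = λ·E[S²]/(2(1−ρ)) = 19.23·0.002893/(2·0.1193) = 0.23320 hr

Final: 0.23320 hr


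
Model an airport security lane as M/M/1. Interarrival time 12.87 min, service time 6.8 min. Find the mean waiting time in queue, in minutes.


λ = 60/12.87 = 4.6620 /hr
μ = 60/6.8 = 8.8235 /hr
ρ = λ/μ = 4.6620/8.8235 = 0.5284
Wq = ρ/(μ−λ) = 0.5284/(8.8235−4.6620) = 0.12696 hr
In minutes: 0.12696·60 = 7.618 min

Final: 7.618 min


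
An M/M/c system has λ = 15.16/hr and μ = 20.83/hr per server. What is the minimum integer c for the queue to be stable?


Stability requires cμ > λ ⇔ c > λ/μ.
λ/μ = 15.16/20.83 = 0.7278
Minimum integer c = ⌊0.7278⌋ + 1 = 1
Check: 1·20.83 = 20.83 > 15.16, while 0·20.83 = 0.00 ≤ 15.16

Final: 1 servers


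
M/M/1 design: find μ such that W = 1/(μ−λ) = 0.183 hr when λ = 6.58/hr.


W = 1/(μ−λ) ⇒ μ − λ = 1/W = 1/0.183 = 5.4645
μ = λ + 1/W = 6.58 + 5.4645 = 12.0445 per hr

Final: 12.0445 /hr


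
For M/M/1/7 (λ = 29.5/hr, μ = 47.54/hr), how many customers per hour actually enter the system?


ρ = 0.6205; P_K = (1−ρ)ρ^7/(1−ρ^8) = 0.013746
λ_eff = λ(1 − P_K) = 29.5·(1 − 0.013746) = 29.5·0.986254 = 29.0945 /hr

Final: 29.0945 /hr


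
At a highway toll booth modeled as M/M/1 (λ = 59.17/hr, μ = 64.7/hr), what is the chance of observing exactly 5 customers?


ρ = 59.17/64.7 = 0.9145
P_n = (1−ρ)·ρ^n = (1 − 0.9145)·0.9145^5 = 0.08547·0.639715 = 0.054677

Final: 0.054677


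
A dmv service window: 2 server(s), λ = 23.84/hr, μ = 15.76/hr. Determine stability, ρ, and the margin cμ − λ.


Total capacity cμ = 2·15.76 = 31.52/hr
ρ = λ/(cμ) = 23.84/31.52 = 0.7563
Stable ⇔ ρ < 1: YES
Spare capacity = cμ − λ = 31.52 − 23.84 = 7.68/hr

Final: ρ = 0.7563; stable; margin = 7.68/hr


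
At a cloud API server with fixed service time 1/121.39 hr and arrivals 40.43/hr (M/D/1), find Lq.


ρ = 40.43/121.39 = 0.3331
M/D/1: Lq = ρ²/(2(1−ρ)) = 0.1109/(2·0.6669) = 0.08316

Final: 0.08316


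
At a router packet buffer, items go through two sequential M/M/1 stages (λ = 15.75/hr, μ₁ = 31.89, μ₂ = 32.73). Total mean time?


Each node sees arrival rate λ = 15.75/hr (tandem ⇒ throughput preserved).
W₁ = 1/(μ₁−λ) = 1/(31.89−15.75) = 0.06196 hr
W₂ = 1/(μ₂−λ) = 1/(32.73−15.75) = 0.05889 hr
W_total = W₁ + W₂ = 0.06196 + 0.05889 = 0.12085 hr

Final: 0.12085 hr


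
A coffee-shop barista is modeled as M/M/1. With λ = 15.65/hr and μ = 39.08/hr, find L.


ρ = λ/μ = 15.65/39.08 = 0.4005
L = ρ/(1−ρ) = 0.4005/(1 − 0.4005) = 0.4005/0.5995 = 0.6679

Final: 0.6679


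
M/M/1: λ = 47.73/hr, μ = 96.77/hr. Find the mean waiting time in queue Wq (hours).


ρ = 47.73/96.77 = 0.4932
Wq = ρ/(μ−λ) = 0.4932/(96.77 − 47.73) = 0.4932/49.04 = 0.01006 hr

Final: 0.01006 hr


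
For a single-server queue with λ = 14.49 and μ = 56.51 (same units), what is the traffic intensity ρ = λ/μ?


ρ = λ/μ = 14.49/56.51 = 0.2564

Final: 0.2564


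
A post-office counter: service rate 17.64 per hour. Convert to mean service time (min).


Mean service time = 1/μ = 1/17.64 hour = 0.05669 hour
In minutes: 0.05669 × 60 = 3.4014 min

Final: 3.4014 min


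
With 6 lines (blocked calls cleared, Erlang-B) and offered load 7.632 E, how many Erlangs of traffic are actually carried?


B(6,7.632) = 0.369180 (Erlang-B)
Carried load = a(1 − B) = 7.632·(1 − 0.369180) = 7.632·0.630820 = 4.8144 E

Final: 4.8144 Erlangs


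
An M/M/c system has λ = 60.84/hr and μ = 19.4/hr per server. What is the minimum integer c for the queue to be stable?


Stability requires cμ > λ ⇔ c > λ/μ.
λ/μ = 60.84/19.4 = 3.1361
Minimum integer c = ⌊3.1361⌋ + 1 = 4
Check: 4·19.4 = 77.60 > 60.84, while 3·19.4 = 58.20 ≤ 60.84

Final: 4 servers


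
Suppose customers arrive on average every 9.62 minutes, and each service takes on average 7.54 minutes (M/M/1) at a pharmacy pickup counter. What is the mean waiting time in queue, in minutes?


λ = 60/9.62 = 6.2370 /hr
μ = 60/7.54 = 7.9576 /hr
ρ = λ/μ = 6.2370/7.9576 = 0.7838
Wq = ρ/(μ−λ) = 0.7838/(7.9576−6.2370) = 0.45554 hr
In minutes: 0.45554·60 = 27.333 min

Final: 27.333 min


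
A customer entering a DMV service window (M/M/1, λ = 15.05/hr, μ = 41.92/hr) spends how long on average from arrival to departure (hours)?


W = 1/(μ−λ) = 1/(41.92 − 15.05) = 1/26.87 = 0.03722 hr

Final: 0.03722 hr


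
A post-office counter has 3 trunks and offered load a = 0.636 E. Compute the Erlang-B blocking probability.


B(c,a) = (a^c/c!) / Σ_{k=0}^{c} a^k/k!
a^3/3! = 0.042877
Σ terms (k=0..3): 1.00000 + 0.63600 + 0.20225 + 0.04288 = 1.881125
B = 0.042877/1.881125 = 0.022793

Final: 0.022793


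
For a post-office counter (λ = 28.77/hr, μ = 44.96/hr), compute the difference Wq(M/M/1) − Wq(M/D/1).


ρ = 28.77/44.96 = 0.6399
Wq(M/M/1) = ρ/(μ−λ) = 0.6399/16.19 = 0.03952 hr
Wq(M/D/1) = ρ/(2(μ−λ)) = 0.01976 hr
Savings = 0.03952 − 0.01976 = 0.01976 hr

Final: 0.01976 hr


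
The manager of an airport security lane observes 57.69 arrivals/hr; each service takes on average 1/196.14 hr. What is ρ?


ρ = λ/μ = 57.69/196.14 = 0.2941

Final: 0.2941


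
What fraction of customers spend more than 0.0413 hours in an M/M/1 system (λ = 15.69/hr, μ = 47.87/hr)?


W ~ Exponential(μ−λ) for M/M/1.
μ − λ = 47.87 − 15.69 = 32.1800
P(W > t) = e^{−(μ−λ)t} = e^{−1.3290} = 0.264733

Final: 0.264733


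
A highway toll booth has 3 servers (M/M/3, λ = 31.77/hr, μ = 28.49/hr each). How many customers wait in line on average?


a = λ/μ = 1.1151; ρ = a/3 = 0.3717
P₀ = 0.322090
Lq = P₀·a^c·ρ / (c!·(1−ρ)²) = 0.322090·1.38667·0.3717/(6·0.39475)
= 0.07009

Final: 0.07009


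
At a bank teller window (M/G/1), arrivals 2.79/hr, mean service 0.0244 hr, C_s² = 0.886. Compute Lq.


ρ = λ·E[S] = 2.79·0.0244 = 0.06808
Lq = ρ²(1+C_s²)/(2(1−ρ)) = 0.004634·(1+0.886)/(2·0.9319)
= 0.004634·1.8860/1.8638 = 0.004689

Final: 0.004689


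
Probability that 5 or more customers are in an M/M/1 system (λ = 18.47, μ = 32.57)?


ρ = 18.47/32.57 = 0.5671
P(N ≥ n) = ρ^n = 0.5671^5 = 0.058647

Final: 0.058647


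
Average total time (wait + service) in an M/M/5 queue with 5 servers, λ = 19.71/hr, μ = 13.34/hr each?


a = 1.4775; ρ = 0.2955; P₀ = 0.227870
Lq = P₀·a^c·ρ/(c!(1−ρ)²) = 0.007961
Wq = Lq/λ = 0.007961/19.71 = 0.0004039 hr
W = Wq + 1/μ = 0.0004039 + 0.07496 = 0.07537 hr

Final: 0.07537 hr


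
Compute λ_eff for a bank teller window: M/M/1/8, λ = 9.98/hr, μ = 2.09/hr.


ρ = 4.7751; P_K = (1−ρ)ρ^8/(1−ρ^9) = 0.790582
λ_eff = λ(1 − P_K) = 9.98·(1 − 0.790582) = 9.98·0.209418 = 2.0900 /hr

Final: 2.0900 /hr


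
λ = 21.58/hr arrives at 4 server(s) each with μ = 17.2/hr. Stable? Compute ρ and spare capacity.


Total capacity cμ = 4·17.2 = 68.80/hr
ρ = λ/(cμ) = 21.58/68.80 = 0.3137
Stable ⇔ ρ < 1: YES
Spare capacity = cμ − λ = 68.80 − 21.58 = 47.22/hr

Final: ρ = 0.3137; stable; margin = 47.22/hr


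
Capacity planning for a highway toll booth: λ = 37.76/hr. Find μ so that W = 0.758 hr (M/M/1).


W = 1/(μ−λ) ⇒ μ − λ = 1/W = 1/0.758 = 1.3193
μ = λ + 1/W = 37.76 + 1.3193 = 39.0793 per hr

Final: 39.0793 /hr


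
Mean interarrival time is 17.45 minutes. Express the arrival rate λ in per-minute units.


λ = 1/(interarrival time) in consistent units.
1 minute = 1 min, so λ = 1/17.45 = 0.05731 per minute

Final: 0.05731 /min


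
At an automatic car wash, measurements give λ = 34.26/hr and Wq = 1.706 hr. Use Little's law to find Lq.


Lq = λWq = 34.26·1.706 = 58.4476

Final: 58.4476


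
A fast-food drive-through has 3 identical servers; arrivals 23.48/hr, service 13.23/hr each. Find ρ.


ρ = λ/(cμ) = 23.48/(3·13.23) = 23.48/39.69 = 0.5916

Final: 0.5916


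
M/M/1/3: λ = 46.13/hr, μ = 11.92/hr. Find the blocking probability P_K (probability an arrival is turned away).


ρ = λ/μ = 46.13/11.92 = 3.8700
P_K = (1−ρ)ρ^K/(1−ρ^(K+1)) = (-2.8700·57.959095)/(1 − 224.299754)
= -166.340658/-223.299754 = 0.744921

Final: 0.744921


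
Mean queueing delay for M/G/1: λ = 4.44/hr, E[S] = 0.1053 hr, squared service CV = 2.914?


ρ = λ·E[S] = 4.44·0.1053 = 0.4675
E[S²] = E[S]²(1+C_s²) = 0.1053²·(1+2.914) = 0.043399
Wq = λ·E[S²]/(2(1−ρ)) = 4.44·0.043399/(2·0.5325) = 0.18094 hr

Final: 0.18094 hr


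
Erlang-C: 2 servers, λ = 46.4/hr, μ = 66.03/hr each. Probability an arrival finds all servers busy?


a = λ/μ = 0.7027; ρ = a/2 = 0.3514
P₀ = 0.479996 (from M/M/c formula)
C(c,a) = [a^c/(c!(1−ρ))]·P₀ = [0.49380/(2·0.6486)]·0.479996
= 0.38064·0.479996 = 0.182706

Final: 0.182706


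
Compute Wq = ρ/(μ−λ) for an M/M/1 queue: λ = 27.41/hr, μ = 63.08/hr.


ρ = 27.41/63.08 = 0.4345
Wq = ρ/(μ−λ) = 0.4345/(63.08 − 27.41) = 0.4345/35.67 = 0.01218 hr

Final: 0.01218 hr


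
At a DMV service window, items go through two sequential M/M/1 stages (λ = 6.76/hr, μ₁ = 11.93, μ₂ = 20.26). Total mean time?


Each node sees arrival rate λ = 6.76/hr (tandem ⇒ throughput preserved).
W₁ = 1/(μ₁−λ) = 1/(11.93−6.76) = 0.19342 hr
W₂ = 1/(μ₂−λ) = 1/(20.26−6.76) = 0.07407 hr
W_total = W₁ + W₂ = 0.19342 + 0.07407 = 0.26750 hr

Final: 0.26750 hr


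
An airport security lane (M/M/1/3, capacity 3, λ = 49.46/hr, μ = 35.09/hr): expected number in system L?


ρ = 49.46/35.09 = 1.4095
L = ρ[1 − (K+1)ρ^K + Kρ^(K+1)] / [(1−ρ)(1−ρ^(K+1))]
Numerator: 1.4095·(1 − 4·2.800349 + 3·3.947144) = 2.311658
Denominator: (-0.4095)·(-2.947144) = 1.206910
L = 2.311658/1.206910 = 1.9154

Final: 1.9154


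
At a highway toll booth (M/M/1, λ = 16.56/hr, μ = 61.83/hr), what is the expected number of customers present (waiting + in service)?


ρ = λ/μ = 16.56/61.83 = 0.2678
L = ρ/(1−ρ) = 0.2678/(1 − 0.2678) = 0.2678/0.7322 = 0.3658

Final: 0.3658


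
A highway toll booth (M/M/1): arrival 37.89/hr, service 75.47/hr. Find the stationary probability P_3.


ρ = 37.89/75.47 = 0.5021
P_n = (1−ρ)·ρ^n = (1 − 0.5021)·0.5021^3 = 0.4979·0.126547 = 0.063013

Final: 0.063013


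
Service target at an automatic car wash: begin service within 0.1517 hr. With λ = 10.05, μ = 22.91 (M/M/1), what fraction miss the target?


ρ = 10.05/22.91 = 0.4387
P(Wq > t) = ρ·e^{−(μ−λ)t} = 0.4387·e^{−1.9509}
= 0.4387·0.142151 = 0.062358

Final: 0.062358


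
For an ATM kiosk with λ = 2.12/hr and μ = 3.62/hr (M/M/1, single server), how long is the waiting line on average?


ρ = 2.12/3.62 = 0.5856
Lq = ρ²/(1−ρ) = 0.3430/0.4144 = 0.8277

Final: 0.8277


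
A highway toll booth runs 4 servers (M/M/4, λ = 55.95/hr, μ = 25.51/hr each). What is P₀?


a = λ/μ = 55.95/25.51 = 2.1933; ρ = a/c = 0.5483
Σ_{k=0}^{3} a^k/k! (terms k=0..3) = 1.00000 + 2.19326 + 2.40519 + 1.75840 = 7.35685
Tail: a^4/(4!(1−ρ)) = 23.13974/(24·0.4517) = 2.13457
P₀ = 1/(7.35685 + 2.13457) = 1/9.49142 = 0.105358

Final: 0.105358


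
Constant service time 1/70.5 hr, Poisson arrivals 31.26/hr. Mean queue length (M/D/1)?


ρ = 31.26/70.5 = 0.4434
M/D/1: Lq = ρ²/(2(1−ρ)) = 0.1966/(2·0.5566) = 0.17662

Final: 0.17662


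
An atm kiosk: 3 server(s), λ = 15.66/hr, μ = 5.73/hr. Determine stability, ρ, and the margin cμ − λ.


Total capacity cμ = 3·5.73 = 17.19/hr
ρ = λ/(cμ) = 15.66/17.19 = 0.9110
Stable ⇔ ρ < 1: YES
Spare capacity = cμ − λ = 17.19 − 15.66 = 1.53/hr

Final: ρ = 0.9110; stable; margin = 1.53/hr


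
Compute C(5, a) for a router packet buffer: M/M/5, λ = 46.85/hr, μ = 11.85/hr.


a = λ/μ = 3.9536; ρ = a/5 = 0.7907
P₀ = 0.013945 (from M/M/c formula)
C(c,a) = [a^c/(c!(1−ρ))]·P₀ = [965.95351/(120·0.2093)]·0.013945
= 38.46287·0.013945 = 0.536354

Final: 0.536354


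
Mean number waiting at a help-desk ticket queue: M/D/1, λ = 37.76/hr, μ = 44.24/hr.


ρ = 37.76/44.24 = 0.8535
M/D/1: Lq = ρ²/(2(1−ρ)) = 0.7285/(2·0.1465) = 2.48682

Final: 2.48682


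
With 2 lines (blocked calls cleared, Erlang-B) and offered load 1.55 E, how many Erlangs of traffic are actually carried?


B(2,1.55) = 0.320227 (Erlang-B)
Carried load = a(1 − B) = 1.55·(1 − 0.320227) = 1.55·0.679773 = 1.0536 E

Final: 1.0536 Erlangs


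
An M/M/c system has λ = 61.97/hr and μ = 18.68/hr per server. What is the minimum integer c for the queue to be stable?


Stability requires cμ > λ ⇔ c > λ/μ.
λ/μ = 61.97/18.68 = 3.3175
Minimum integer c = ⌊3.3175⌋ + 1 = 4
Check: 4·18.68 = 74.72 > 61.97, while 3·18.68 = 56.04 ≤ 61.97

Final: 4 servers


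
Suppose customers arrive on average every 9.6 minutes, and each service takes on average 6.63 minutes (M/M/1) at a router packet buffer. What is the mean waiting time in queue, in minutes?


λ = 60/9.6 = 6.2500 /hr
μ = 60/6.63 = 9.0498 /hr
ρ = λ/μ = 6.2500/9.0498 = 0.6906
Wq = ρ/(μ−λ) = 0.6906/(9.0498−6.2500) = 0.24667 hr
In minutes: 0.24667·60 = 14.800 min

Final: 14.800 min
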